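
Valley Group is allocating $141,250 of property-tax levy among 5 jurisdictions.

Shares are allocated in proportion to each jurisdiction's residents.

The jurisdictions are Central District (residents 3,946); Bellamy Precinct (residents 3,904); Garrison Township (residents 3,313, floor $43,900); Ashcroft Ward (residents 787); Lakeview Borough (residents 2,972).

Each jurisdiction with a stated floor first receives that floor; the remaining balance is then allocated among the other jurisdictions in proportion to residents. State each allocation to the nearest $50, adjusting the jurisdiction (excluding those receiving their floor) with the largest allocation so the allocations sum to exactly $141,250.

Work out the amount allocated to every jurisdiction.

Central District: $33,100 | Bellamy Precinct: $32,750 | Garrison Township: $43,900 | Ashcroft Ward: $6,600 | Lakeview Borough: $24,900

Fund the minimums — Garrison Township $43,900. Remaining pool $97,350.
Remaining pool split over remaining residents 11,609: Central District 33,090.11 → $33,100; Bellamy Precinct 32,737.91 → $32,750; Ashcroft Ward 6,599.57 → $6,600; Lakeview Borough 24,922.41 → $24,900.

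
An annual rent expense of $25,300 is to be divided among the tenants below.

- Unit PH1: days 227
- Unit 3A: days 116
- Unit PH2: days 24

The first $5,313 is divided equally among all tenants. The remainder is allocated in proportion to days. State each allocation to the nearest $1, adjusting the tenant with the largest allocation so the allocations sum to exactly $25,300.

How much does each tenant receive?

Unit PH1: $14,134 · Unit 3A: $8,088 · Unit PH2: $3,078

First tranche $5,313 split equally: $1,771 each.
Remainder $19,987 by days (total 367): Unit PH1 12,362.53 → $12,363; Unit 3A 6,317.42 → $6,317; Unit PH2 1,307.05 → $1,307.
Totals: Unit PH1 $1,771 + $12,363 = $14,134; Unit 3A $1,771 + $6,317 = $8,088; Unit PH2 $1,771 + $1,307 = $3,078.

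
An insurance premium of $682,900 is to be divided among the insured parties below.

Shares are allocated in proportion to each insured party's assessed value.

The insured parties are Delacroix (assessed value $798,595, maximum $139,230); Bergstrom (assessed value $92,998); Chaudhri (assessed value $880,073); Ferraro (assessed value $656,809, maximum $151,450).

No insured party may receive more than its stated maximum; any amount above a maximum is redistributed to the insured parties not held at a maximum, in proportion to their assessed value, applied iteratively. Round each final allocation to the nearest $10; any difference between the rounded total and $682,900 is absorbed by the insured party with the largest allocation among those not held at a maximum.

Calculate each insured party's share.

Delacroix: $139,230; Bergstrom: $37,490; Chaudhri: $354,730; Ferraro: $151,450

Sum of assessed value: 2,428,475.
Unconstrained shares: Delacroix 224,569.13; Bergstrom 26,151.53; Chaudhri 247,481.18; Ferraro 184,698.16.
Cap binds for Delacroix ($139,230), Ferraro ($151,450); remaining pool $392,220 reallocated over remaining assessed value 973,071.
Remaining shares: Bergstrom 37,485.11 → $37,490; Chaudhri 354,734.89 → $354,730.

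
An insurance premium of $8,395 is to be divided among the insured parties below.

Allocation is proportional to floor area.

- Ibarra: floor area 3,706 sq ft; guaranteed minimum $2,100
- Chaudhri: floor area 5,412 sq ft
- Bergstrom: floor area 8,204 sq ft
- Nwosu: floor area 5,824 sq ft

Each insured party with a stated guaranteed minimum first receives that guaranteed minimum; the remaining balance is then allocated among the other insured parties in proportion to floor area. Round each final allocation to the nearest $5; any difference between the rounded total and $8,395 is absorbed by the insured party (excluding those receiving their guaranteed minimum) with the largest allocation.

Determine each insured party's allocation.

Ibarra: $2,100 · Chaudhri: $1,750 · Bergstrom: $2,660 · Nwosu: $1,885

Fund the minimums — Ibarra $2,100. Remaining pool $6,295.
Remaining pool split over remaining floor area 19,440: Chaudhri 1,752.497 → $1,750; Bergstrom 2,656.59 → $2,655; Nwosu 1,885.91 → $1,885.
Rounding difference +$5 applied to Bergstrom → $2,660.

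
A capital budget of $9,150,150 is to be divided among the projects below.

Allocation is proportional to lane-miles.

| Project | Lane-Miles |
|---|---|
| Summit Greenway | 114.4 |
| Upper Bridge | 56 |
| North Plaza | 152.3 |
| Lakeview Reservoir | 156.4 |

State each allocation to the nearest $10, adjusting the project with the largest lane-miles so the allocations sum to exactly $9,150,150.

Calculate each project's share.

Combined lane-miles = 114.4 + 56 + 152.3 + 156.4 = 479.1.
Raw shares: Summit Greenway 2,184,882.40; Upper Bridge 1,069,522.86; North Plaza 2,908,720.19; Lakeview Reservoir 2,987,024.55.
Rounded to nearest $10: Summit Greenway $2,184,880; Upper Bridge $1,069,520; North Plaza $2,908,720; Lakeview Reservoir $2,987,020. Sum = $9,150,140.
Difference $9,150,150 − $9,150,140 = +$10 applied to largest lane-miles (Lakeview Reservoir): Lakeview Reservoir becomes $2,987,030.

Summit Greenway: $2,184,880 | Upper Bridge: $1,069,520 | North Plaza: $2,908,720 | Lakeview Reservoir: $2,987,030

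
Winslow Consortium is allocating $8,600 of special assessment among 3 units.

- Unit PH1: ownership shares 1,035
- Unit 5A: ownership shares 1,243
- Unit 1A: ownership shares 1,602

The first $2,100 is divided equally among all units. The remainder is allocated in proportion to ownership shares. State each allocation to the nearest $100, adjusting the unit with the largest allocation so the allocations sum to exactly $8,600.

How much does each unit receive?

First tranche $2,100 split equally: $700 each.
Remainder $6,500 by ownership shares (total 3,880): Unit PH1 1,733.89 → $1,700; Unit 5A 2,082.35 → $2,100; Unit 1A 2,683.76 → $2,700.
Totals: Unit PH1 $700 + $1,700 = $2,400; Unit 5A $700 + $2,100 = $2,800; Unit 1A $700 + $2,700 = $3,400.

Unit PH1: $2,400 | Unit 5A: $2,800 | Unit 1A: $3,400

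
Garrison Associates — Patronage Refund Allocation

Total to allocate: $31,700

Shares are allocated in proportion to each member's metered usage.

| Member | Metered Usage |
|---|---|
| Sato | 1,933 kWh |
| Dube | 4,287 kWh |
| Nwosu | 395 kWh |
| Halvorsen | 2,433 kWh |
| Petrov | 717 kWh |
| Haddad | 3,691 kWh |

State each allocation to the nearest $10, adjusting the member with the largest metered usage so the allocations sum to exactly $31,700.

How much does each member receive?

Sum of metered usage: 1,933 + 4,287 + 395 + 2,433 + 717 + 3,691 = 13,456.
Proportional shares: Sato 4,553.81; Dube 10,099.43; Nwosu 930.55; Halvorsen 5,731.73; Petrov 1,689.13; Haddad 8,695.36.
Rounded to nearest $10: Sato $4,550; Dube $10,100; Nwosu $930; Halvorsen $5,730; Petrov $1,690; Haddad $8,700. Sum = $31,700.
No rounding difference to absorb.

Sato: $4,550; Dube: $10,100; Nwosu: $930; Halvorsen: $5,730; Petrov: $1,690; Haddad: $8,700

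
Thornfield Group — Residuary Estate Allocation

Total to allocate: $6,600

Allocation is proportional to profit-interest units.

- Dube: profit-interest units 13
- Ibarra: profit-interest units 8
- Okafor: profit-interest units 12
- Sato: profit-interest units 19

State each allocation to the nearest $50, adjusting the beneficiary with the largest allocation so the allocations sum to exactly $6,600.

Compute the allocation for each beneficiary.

Total profit-interest units = 52.
Proportional shares: Dube 13/52 × $6,600 = 1,650.00; Ibarra 8/52 × $6,600 = 1,015.38; Okafor 12/52 × $6,600 = 1,523.08; Sato 19/52 × $6,600 = 2,411.54.
Rounded to nearest $50: Dube $1,650; Ibarra $1,000; Okafor $1,500; Sato $2,400. Sum = $6,550.
Difference $6,600 − $6,550 = +$50 applied to largest allocation (Sato): Sato becomes $2,450.

Dube: $1,650; Ibarra: $1,000; Okafor: $1,500; Sato: $2,450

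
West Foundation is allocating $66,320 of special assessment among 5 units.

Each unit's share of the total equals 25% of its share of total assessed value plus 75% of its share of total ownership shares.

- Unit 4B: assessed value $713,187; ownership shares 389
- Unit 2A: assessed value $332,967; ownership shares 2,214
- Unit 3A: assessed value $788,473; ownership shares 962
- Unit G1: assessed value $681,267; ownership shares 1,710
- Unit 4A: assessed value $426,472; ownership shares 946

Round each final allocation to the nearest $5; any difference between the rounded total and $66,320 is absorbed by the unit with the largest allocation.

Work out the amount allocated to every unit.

Unit 4B: $7,130 | Unit 2A: $19,580 | Unit 3A: $12,135 | Unit G1: $17,510 | Unit 4A: $9,965

Totals — assessed value 2,942,366, ownership shares 6,221.
Composite weights (25% assessed value + 75% ownership shares): Unit 4B 0.1075; Unit 2A 0.2952; Unit 3A 0.1830; Unit G1 0.2640; Unit 4A 0.1503.
Pro-rata amounts: Unit 4B 7,129.00; Unit 2A 19,578.28; Unit 3A 12,134.65; Unit G1 17,511.19; Unit 4A 9,966.88.
At nearest $5: Unit 4B $7,130; Unit 2A $19,580; Unit 3A $12,135; Unit G1 $17,510; Unit 4A $9,965. Sum = $66,320.
Sum already equals the total — no adjustment.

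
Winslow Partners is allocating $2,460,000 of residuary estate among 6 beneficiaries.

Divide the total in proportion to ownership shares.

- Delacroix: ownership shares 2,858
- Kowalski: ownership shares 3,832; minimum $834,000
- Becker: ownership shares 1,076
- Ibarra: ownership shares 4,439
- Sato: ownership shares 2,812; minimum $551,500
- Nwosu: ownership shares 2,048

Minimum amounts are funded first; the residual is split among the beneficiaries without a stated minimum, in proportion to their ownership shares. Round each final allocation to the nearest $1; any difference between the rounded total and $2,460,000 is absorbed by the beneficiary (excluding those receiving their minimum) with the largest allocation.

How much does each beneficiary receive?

Delacroix: $294,686; Kowalski: $834,000; Becker: $110,945; Ibarra: $457,702; Sato: $551,500; Nwosu: $211,167

Minimums first: Kowalski $834,000; Sato $551,500. Balance $1,074,500.
Balance split over remaining ownership shares 10,421: Delacroix 294,685.83 → $294,686; Becker 110,945.40 → $110,945; Ibarra 457,701.32 → $457,701; Nwosu 211,167.45 → $211,167.
Rounding difference +$1 applied to Ibarra → $457,702.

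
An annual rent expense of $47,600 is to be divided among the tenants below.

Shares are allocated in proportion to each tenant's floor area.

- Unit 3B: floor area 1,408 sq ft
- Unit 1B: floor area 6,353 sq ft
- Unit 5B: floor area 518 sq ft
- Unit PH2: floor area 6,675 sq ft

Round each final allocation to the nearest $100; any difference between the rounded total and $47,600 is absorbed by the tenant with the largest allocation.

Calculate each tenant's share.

Unit 3B: $4,500; Unit 1B: $20,200; Unit 5B: $1,600; Unit PH2: $21,300

Combined floor area = 14,954.
Proportional shares: Unit 3B 1,408/14,954 × $47,600 = 4,481.80; Unit 1B 6,353/14,954 × $47,600 = 20,222.20; Unit 5B 518/14,954 × $47,600 = 1,648.84; Unit PH2 6,675/14,954 × $47,600 = 21,247.16.
After rounding ($100): Unit 3B $4,500; Unit 1B $20,200; Unit 5B $1,600; Unit PH2 $21,200. Sum = $47,500.
Difference $47,600 − $47,500 = +$100 applied to largest allocation (Unit PH2): Unit PH2 becomes $21,300.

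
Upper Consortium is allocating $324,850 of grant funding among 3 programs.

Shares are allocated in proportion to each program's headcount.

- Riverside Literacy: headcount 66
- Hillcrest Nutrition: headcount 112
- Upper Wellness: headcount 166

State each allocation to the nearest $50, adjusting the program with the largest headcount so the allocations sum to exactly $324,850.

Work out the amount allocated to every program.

Sum of headcount: 66 + 112 + 166 = 344.
Pro-rata amounts: Riverside Literacy 62,325.87; Hillcrest Nutrition 105,765.12; Upper Wellness 156,759.01.
Rounded to nearest $50: Riverside Literacy $62,350; Hillcrest Nutrition $105,750; Upper Wellness $156,750. Sum = $324,850.
Rounded total matches; no reconciliation needed.

Riverside Literacy: $62,350 · Hillcrest Nutrition: $105,750 · Upper Wellness: $156,750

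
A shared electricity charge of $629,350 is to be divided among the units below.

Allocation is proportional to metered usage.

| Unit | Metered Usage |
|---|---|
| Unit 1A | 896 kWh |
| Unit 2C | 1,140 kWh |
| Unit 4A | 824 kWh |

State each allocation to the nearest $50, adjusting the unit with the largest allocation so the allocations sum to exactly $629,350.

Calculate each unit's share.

Combined metered usage = 2,860.
Proportional shares: Unit 1A 896/2,860 × $629,350 = 197,166.99; Unit 2C 1,140/2,860 × $629,350 = 250,859.79; Unit 4A 824/2,860 × $629,350 = 181,323.22.
Rounded to nearest $50: Unit 1A $197,150; Unit 2C $250,850; Unit 4A $181,300. Sum = $629,300.
Difference $629,350 − $629,300 = +$50 applied to largest allocation (Unit 2C): Unit 2C becomes $250,900.

Unit 1A: $197,150 | Unit 2C: $250,900 | Unit 4A: $181,300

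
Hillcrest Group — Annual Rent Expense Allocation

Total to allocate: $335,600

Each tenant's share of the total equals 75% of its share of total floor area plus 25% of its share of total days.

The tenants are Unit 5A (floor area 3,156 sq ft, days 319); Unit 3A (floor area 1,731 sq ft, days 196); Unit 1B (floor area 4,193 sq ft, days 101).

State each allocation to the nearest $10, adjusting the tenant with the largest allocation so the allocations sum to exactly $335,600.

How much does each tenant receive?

Unit 5A: $130,930 · Unit 3A: $74,680 · Unit 1B: $129,990

Totals — floor area 9,080, days 616.
Combined weights (75% floor area + 25% days): Unit 5A 0.3901; Unit 3A 0.2225; Unit 1B 0.3873.
Raw shares: Unit 5A 130,933.37; Unit 3A 74,679.23; Unit 1B 129,987.40.
At nearest $10: Unit 5A $130,930; Unit 3A $74,680; Unit 1B $129,990. Sum = $335,600.
Rounded total matches; no reconciliation needed.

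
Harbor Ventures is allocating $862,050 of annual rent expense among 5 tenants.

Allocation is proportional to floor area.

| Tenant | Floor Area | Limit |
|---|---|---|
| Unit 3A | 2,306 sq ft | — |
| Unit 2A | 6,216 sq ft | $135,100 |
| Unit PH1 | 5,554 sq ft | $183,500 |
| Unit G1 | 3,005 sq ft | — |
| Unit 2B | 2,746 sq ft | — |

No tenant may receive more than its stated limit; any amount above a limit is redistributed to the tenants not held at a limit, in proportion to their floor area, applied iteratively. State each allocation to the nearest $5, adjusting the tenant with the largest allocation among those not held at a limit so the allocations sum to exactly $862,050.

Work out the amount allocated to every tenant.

Floor area total: 19,827.
Unconstrained shares: Unit 3A 100,261.63; Unit 2A 270,262.91; Unit PH1 241,480.09; Unit G1 130,653.16; Unit 2B 119,392.21.
Capped: Unit 2A ($135,100), Unit PH1 ($183,500); balance $543,450 reallocated over remaining floor area 8,057.
Shares after redistribution: Unit 3A 155,541.23 → $155,540; Unit G1 202,689.25 → $202,690; Unit 2B 185,219.52 → $185,220.

Unit 3A: $155,540; Unit 2A: $135,100; Unit PH1: $183,500; Unit G1: $202,690; Unit 2B: $185,220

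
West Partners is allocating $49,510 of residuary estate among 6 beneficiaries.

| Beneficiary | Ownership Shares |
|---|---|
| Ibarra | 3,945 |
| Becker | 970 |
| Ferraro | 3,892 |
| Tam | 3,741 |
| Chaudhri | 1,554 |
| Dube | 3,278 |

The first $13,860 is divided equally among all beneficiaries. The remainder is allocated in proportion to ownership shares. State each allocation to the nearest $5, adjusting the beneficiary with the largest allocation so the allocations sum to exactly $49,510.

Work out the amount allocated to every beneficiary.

Ibarra: $10,395; Becker: $4,300; Ferraro: $10,295; Tam: $9,985; Chaudhri: $5,500; Dube: $9,035

$13,860 shared equally gives $2,310 per beneficiary.
Remainder $35,650 by ownership shares (total 17,380): Ibarra 8,092.02 → $8,090; Becker 1,989.67 → $1,990; Ferraro 7,983.30 → $7,985; Tam 7,673.57 → $7,675; Chaudhri 3,187.58 → $3,190; Dube 6,723.86 → $6,725.
Rounding difference −$5 on remainder applied to Ibarra.
Totals: Ibarra $2,310 + $8,085 = $10,395; Becker $2,310 + $1,990 = $4,300; Ferraro $2,310 + $7,985 = $10,295; Tam $2,310 + $7,675 = $9,985; Chaudhri $2,310 + $3,190 = $5,500; Dube $2,310 + $6,725 = $9,035.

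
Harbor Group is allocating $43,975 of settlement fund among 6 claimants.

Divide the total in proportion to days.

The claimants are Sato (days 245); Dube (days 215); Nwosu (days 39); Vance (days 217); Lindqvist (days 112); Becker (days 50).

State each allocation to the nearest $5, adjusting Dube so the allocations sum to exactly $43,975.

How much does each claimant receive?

Combined days = 878.
Proportional shares: Sato 245/878 × $43,975 = 12,270.93; Dube 215/878 × $43,975 = 10,768.37; Nwosu 39/878 × $43,975 = 1,953.33; Vance 217/878 × $43,975 = 10,868.54; Lindqvist 112/878 × $43,975 = 5,609.57; Becker 50/878 × $43,975 = 2,504.27.
At nearest $5: Sato $12,270; Dube $10,770; Nwosu $1,955; Vance $10,870; Lindqvist $5,610; Becker $2,505. Sum = $43,980.
Difference $43,975 − $43,980 = −$5 applied to Dube: Dube becomes $10,765.

Sato: $12,270 | Dube: $10,765 | Nwosu: $1,955 | Vance: $10,870 | Lindqvist: $5,610 | Becker: $2,505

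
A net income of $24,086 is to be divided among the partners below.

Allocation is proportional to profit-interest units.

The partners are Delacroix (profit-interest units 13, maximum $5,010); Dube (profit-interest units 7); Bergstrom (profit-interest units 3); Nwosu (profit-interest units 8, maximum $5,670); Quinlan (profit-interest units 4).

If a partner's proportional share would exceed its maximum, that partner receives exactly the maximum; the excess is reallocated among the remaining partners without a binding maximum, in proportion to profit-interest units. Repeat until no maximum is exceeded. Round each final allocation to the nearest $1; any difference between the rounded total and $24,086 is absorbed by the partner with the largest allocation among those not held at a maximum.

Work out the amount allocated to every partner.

Sum of profit-interest units: 35.
Pro-rata shares before constraints: Delacroix 8,946.23; Dube 4,817.20; Bergstrom 2,064.51; Nwosu 5,505.37; Quinlan 2,752.69.
Capped: Delacroix ($5,010); residual $19,076 reallocated over remaining profit-interest units 22.
Capped: Nwosu ($5,670); residual $13,406 reallocated over remaining profit-interest units 14.
Shares after redistribution: Dube 6,703.00 → $6,703; Bergstrom 2,872.71 → $2,873; Quinlan 3,830.29 → $3,830.

Delacroix: $5,010 | Dube: $6,703 | Bergstrom: $2,873 | Nwosu: $5,670 | Quinlan: $3,830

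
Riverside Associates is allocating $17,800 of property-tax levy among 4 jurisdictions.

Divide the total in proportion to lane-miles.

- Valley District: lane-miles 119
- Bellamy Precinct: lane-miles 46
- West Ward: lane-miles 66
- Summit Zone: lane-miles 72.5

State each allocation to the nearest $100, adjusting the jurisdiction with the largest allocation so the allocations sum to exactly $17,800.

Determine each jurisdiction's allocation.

Valley District: $6,900 · Bellamy Precinct: $2,700 · West Ward: $3,900 · Summit Zone: $4,300

Combined lane-miles = 303.5.
Raw shares: Valley District 119/303.5 × $17,800 = 6,979.24; Bellamy Precinct 46/303.5 × $17,800 = 2,697.86; West Ward 66/303.5 × $17,800 = 3,870.84; Summit Zone 72.5/303.5 × $17,800 = 4,252.06.
At nearest $100: Valley District $7,000; Bellamy Precinct $2,700; West Ward $3,900; Summit Zone $4,300. Sum = $17,900.
Difference $17,800 − $17,900 = −$100 applied to largest allocation (Valley District): Valley District becomes $6,900.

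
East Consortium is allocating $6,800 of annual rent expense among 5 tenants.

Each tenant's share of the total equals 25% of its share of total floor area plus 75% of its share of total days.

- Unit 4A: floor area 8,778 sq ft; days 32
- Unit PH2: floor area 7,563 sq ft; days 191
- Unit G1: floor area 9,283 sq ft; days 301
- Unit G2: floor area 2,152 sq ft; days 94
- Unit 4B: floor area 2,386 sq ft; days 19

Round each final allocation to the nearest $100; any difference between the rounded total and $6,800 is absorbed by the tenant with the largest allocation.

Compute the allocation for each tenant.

Unit 4A: $800; Unit PH2: $2,000; Unit G1: $2,800; Unit G2: $900; Unit 4B: $300

Totals — floor area 30,162, days 637.
Blended shares (25% floor area + 75% days): Unit 4A 0.1104; Unit PH2 0.2876; Unit G1 0.4313; Unit G2 0.1285; Unit 4B 0.0421.
Pro-rata amounts: Unit 4A 750.95; Unit PH2 1,955.47; Unit G1 2,933.10; Unit G2 873.88; Unit 4B 286.60.
After rounding ($100): Unit 4A $800; Unit PH2 $2,000; Unit G1 $2,900; Unit G2 $900; Unit 4B $300. Sum = $6,900.
Difference $6,800 − $6,900 = −$100 applied to largest allocation (Unit G1): Unit G1 becomes $2,800.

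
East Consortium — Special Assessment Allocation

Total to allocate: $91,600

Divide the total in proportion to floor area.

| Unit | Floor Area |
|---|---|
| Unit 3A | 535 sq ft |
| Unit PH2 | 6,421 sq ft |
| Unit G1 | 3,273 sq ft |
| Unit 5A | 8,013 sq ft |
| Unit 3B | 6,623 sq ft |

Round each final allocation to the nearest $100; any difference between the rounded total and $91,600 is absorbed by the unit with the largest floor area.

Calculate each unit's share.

Total floor area = 24,865.
Pro-rata amounts: Unit 3A 535/24,865 × $91,600 = 1,970.88; Unit PH2 6,421/24,865 × $91,600 = 23,654.28; Unit G1 3,273/24,865 × $91,600 = 12,057.38; Unit 5A 8,013/24,865 × $91,600 = 29,519.03; Unit 3B 6,623/24,865 × $91,600 = 24,398.42.
At nearest $100: Unit 3A $2,000; Unit PH2 $23,700; Unit G1 $12,100; Unit 5A $29,500; Unit 3B $24,400. Sum = $91,700.
Difference $91,600 − $91,700 = −$100 applied to largest floor area (Unit 5A): Unit 5A becomes $29,400.

Unit 3A: $2,000 | Unit PH2: $23,700 | Unit G1: $12,100 | Unit 5A: $29,400 | Unit 3B: $24,400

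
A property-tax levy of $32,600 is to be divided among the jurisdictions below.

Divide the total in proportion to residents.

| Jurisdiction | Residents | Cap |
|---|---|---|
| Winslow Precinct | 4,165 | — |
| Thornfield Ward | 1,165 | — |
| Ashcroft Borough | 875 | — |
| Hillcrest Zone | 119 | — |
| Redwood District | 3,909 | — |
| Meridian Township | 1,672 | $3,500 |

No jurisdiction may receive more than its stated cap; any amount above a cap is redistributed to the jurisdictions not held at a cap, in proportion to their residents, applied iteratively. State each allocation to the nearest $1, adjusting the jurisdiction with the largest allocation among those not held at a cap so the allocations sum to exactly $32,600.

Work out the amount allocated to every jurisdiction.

Winslow Precinct: $11,845 · Thornfield Ward: $3,313 · Ashcroft Borough: $2,488 · Hillcrest Zone: $338 · Redwood District: $11,116 · Meridian Township: $3,500

Total residents = 11,905.
Unconstrained shares: Winslow Precinct 11,405.21; Thornfield Ward 3,190.17; Ashcroft Borough 2,396.05; Hillcrest Zone 325.86; Redwood District 10,704.19; Meridian Township 4,578.51.
Held at cap: Meridian Township ($3,500); remaining pool $29,100 reallocated over remaining residents 10,233.
Redistributed shares: Winslow Precinct 11,844.18 → $11,844; Thornfield Ward 3,312.96 → $3,313; Ashcroft Borough 2,488.27 → $2,488; Hillcrest Zone 338.41 → $338; Redwood District 11,116.18 → $11,116.
Rounding difference +$1 applied to Winslow Precinct → $11,845.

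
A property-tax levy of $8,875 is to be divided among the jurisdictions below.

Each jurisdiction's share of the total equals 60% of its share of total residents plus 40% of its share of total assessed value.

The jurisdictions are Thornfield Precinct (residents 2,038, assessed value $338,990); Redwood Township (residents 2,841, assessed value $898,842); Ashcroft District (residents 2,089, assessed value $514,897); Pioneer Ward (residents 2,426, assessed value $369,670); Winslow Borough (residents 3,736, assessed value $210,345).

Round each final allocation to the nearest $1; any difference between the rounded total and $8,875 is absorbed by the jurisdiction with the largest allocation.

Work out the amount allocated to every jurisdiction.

Totals — residents 13,130, assessed value 2,332,744.
Blended shares (60% residents + 40% assessed value): Thornfield Precinct 0.1513; Redwood Township 0.2840; Ashcroft District 0.1838; Pioneer Ward 0.1742; Winslow Borough 0.2068.
Pro-rata amounts: Thornfield Precinct 1,342.41; Redwood Township 2,520.06; Ashcroft District 1,630.79; Pioneer Ward 1,546.46; Winslow Borough 1,835.28.
At nearest $1: Thornfield Precinct $1,342; Redwood Township $2,520; Ashcroft District $1,631; Pioneer Ward $1,546; Winslow Borough $1,835. Sum = $8,874.
Difference $8,875 − $8,874 = +$1 applied to largest allocation (Redwood Township): Redwood Township becomes $2,521.

Thornfield Precinct: $1,342 · Redwood Township: $2,521 · Ashcroft District: $1,631 · Pioneer Ward: $1,546 · Winslow Borough: $1,835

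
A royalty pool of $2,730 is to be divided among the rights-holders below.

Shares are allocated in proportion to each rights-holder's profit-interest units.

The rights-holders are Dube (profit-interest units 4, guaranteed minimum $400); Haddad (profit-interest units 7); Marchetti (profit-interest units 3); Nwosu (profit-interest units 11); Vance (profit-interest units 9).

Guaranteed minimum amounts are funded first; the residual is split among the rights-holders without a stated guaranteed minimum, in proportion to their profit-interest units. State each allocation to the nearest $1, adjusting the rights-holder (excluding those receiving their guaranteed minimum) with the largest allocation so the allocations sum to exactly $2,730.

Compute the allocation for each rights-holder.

Fund the minimums — Dube $400. Balance $2,330.
Balance split over remaining profit-interest units 30: Haddad 543.67 → $544; Marchetti 233.00 → $233; Nwosu 854.33 → $854; Vance 699.00 → $699.

Dube: $400 · Haddad: $544 · Marchetti: $233 · Nwosu: $854 · Vance: $699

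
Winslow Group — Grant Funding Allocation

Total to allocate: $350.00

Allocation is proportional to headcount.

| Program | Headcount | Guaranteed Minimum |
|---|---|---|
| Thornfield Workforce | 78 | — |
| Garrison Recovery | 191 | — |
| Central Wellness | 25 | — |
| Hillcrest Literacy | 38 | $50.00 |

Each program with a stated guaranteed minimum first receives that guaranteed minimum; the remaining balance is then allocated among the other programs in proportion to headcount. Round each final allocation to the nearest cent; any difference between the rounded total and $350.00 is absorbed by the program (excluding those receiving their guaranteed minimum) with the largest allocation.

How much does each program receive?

Fund the minimums — Hillcrest Literacy $50.00. Residual $300.00.
Residual split over remaining headcount 294: Thornfield Workforce 79.5918 → $79.59; Garrison Recovery 194.8980 → $194.90; Central Wellness 25.5102 → $25.51.

Thornfield Workforce: $79.59 | Garrison Recovery: $194.90 | Central Wellness: $25.51 | Hillcrest Literacy: $50.00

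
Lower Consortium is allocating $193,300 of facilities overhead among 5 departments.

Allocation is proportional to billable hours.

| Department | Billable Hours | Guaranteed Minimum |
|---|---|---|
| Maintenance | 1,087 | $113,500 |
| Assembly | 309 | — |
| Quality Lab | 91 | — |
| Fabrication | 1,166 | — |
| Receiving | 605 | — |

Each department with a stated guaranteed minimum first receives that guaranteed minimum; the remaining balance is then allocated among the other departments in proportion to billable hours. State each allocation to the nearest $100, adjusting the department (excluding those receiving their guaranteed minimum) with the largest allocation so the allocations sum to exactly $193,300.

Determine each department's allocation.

Maintenance: $113,500 · Assembly: $11,400 · Quality Lab: $3,300 · Fabrication: $42,900 · Receiving: $22,200

Minimums first: Maintenance $113,500. Residual $79,800.
Residual split over remaining billable hours 2,171: Assembly 11,357.99 → $11,400; Quality Lab 3,344.91 → $3,300; Fabrication 42,858.96 → $42,900; Receiving 22,238.14 → $22,200.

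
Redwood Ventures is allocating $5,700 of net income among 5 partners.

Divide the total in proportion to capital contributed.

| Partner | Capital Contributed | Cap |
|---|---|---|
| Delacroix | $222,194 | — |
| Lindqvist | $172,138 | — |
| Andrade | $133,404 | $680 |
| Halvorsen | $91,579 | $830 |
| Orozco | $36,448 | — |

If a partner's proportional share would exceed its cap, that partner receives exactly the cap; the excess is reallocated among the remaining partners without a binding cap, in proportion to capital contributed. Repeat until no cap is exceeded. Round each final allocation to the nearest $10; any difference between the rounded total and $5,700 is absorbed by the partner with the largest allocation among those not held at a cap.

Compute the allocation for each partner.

Total capital contributed = 655,763.
Unconstrained shares: Delacroix 1,931.35; Lindqvist 1,496.25; Andrade 1,159.57; Halvorsen 796.02; Orozco 316.81.
Held at cap: Andrade ($680); remaining pool $5,020 reallocated over remaining capital contributed 522,359.
Held at cap: Halvorsen ($830); remaining pool $4,190 reallocated over remaining capital contributed 430,780.
Shares after redistribution: Delacroix 2,161.18 → $2,160; Lindqvist 1,674.31 → $1,670; Orozco 354.51 → $350.
Rounding difference +$10 applied to Delacroix → $2,170.

Delacroix: $2,170 | Lindqvist: $1,670 | Andrade: $680 | Halvorsen: $830 | Orozco: $350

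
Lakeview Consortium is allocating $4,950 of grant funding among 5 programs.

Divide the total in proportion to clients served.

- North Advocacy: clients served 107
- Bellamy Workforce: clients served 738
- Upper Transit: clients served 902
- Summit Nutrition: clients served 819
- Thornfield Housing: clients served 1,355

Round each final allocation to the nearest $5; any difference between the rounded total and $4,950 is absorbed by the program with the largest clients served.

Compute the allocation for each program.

North Advocacy: $135 | Bellamy Workforce: $930 | Upper Transit: $1,140 | Summit Nutrition: $1,035 | Thornfield Housing: $1,710

Sum of clients served: 107 + 738 + 902 + 819 + 1,355 = 3,921.
Unrounded shares: North Advocacy 135.08; Bellamy Workforce 931.68; Upper Transit 1,138.71; Summit Nutrition 1,033.93; Thornfield Housing 1,710.60.
Rounded to nearest $5: North Advocacy $135; Bellamy Workforce $930; Upper Transit $1,140; Summit Nutrition $1,035; Thornfield Housing $1,710. Sum = $4,950.
Rounded total matches; no reconciliation needed.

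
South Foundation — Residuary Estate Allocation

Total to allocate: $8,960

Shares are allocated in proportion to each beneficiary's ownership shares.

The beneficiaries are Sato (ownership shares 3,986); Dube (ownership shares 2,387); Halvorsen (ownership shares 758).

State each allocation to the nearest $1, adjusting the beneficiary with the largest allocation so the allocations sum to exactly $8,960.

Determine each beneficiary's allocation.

Ownership shares total: 7,131.
Proportional shares: Sato 3,986/7,131 × $8,960 = 5,008.35; Dube 2,387/7,131 × $8,960 = 2,999.23; Halvorsen 758/7,131 × $8,960 = 952.42.
Rounded to nearest $1: Sato $5,008; Dube $2,999; Halvorsen $952. Sum = $8,959.
Difference $8,960 − $8,959 = +$1 applied to largest allocation (Sato): Sato becomes $5,009.

Sato: $5,009 · Dube: $2,999 · Halvorsen: $952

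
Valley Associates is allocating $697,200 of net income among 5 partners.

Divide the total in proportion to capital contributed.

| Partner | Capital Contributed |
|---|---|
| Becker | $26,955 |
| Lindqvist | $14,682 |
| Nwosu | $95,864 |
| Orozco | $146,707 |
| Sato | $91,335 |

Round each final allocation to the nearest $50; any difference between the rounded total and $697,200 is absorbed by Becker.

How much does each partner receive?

Capital contributed total: 375,543.
Pro-rata amounts: Becker 26,955/375,543 × $697,200 = 50,042.27; Lindqvist 14,682/375,543 × $697,200 = 27,257.31; Nwosu 95,864/375,543 × $697,200 = 177,972.64; Orozco 146,707/375,543 × $697,200 = 272,363.27; Sato 91,335/375,543 × $697,200 = 169,564.50.
At nearest $50: Becker $50,050; Lindqvist $27,250; Nwosu $177,950; Orozco $272,350; Sato $169,550. Sum = $697,150.
Difference $697,200 − $697,150 = +$50 applied to Becker: Becker becomes $50,100.

Becker: $50,100; Lindqvist: $27,250; Nwosu: $177,950; Orozco: $272,350; Sato: $169,550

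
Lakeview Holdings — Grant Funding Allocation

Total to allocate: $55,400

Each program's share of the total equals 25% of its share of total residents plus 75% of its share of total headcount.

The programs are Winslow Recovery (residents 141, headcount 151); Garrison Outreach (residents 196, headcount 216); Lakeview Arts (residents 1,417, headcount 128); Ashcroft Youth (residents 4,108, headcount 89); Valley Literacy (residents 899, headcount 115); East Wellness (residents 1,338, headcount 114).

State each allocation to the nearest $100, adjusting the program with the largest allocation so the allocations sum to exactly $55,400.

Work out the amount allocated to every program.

Winslow Recovery: $8,000 | Garrison Outreach: $11,400 | Lakeview Arts: $9,000 | Ashcroft Youth: $11,500 | Valley Literacy: $7,400 | East Wellness: $8,100

Totals — residents 8,099, headcount 813.
Combined weights (25% residents + 75% headcount): Winslow Recovery 0.1437; Garrison Outreach 0.2053; Lakeview Arts 0.1618; Ashcroft Youth 0.2089; Valley Literacy 0.1338; East Wellness 0.1465.
Raw shares: Winslow Recovery 7,958.28; Garrison Outreach 11,374.29; Lakeview Arts 8,964.89; Ashcroft Youth 11,573.56; Valley Literacy 7,414.68; East Wellness 8,114.30.
After rounding ($100): Winslow Recovery $8,000; Garrison Outreach $11,400; Lakeview Arts $9,000; Ashcroft Youth $11,600; Valley Literacy $7,400; East Wellness $8,100. Sum = $55,500.
Difference $55,400 − $55,500 = −$100 applied to largest allocation (Ashcroft Youth): Ashcroft Youth becomes $11,500.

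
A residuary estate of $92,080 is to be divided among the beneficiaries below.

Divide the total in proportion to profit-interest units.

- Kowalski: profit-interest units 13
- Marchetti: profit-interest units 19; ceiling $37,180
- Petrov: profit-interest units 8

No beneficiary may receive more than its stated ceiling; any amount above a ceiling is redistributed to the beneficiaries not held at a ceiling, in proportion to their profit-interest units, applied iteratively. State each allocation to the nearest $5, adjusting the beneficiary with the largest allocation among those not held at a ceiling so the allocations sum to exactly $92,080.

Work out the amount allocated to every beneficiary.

Total profit-interest units = 40.
Pro-rata shares before constraints: Kowalski 29,926.00; Marchetti 43,738.00; Petrov 18,416.00.
Held at cap: Marchetti ($37,180); balance $54,900 reallocated over remaining profit-interest units 21.
Redistributed shares: Kowalski 33,985.71 → $33,985; Petrov 20,914.29 → $20,915.

Kowalski: $33,985 | Marchetti: $37,180 | Petrov: $20,915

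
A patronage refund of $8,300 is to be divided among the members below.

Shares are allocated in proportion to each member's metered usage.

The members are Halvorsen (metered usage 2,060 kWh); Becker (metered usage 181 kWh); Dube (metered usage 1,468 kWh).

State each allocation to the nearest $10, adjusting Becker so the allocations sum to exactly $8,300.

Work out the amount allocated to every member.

Halvorsen: $4,610; Becker: $400; Dube: $3,290

Sum of metered usage: 3,709.
Pro-rata amounts: Halvorsen 2,060/3,709 × $8,300 = 4,609.87; Becker 181/3,709 × $8,300 = 405.04; Dube 1,468/3,709 × $8,300 = 3,285.09.
Rounded to nearest $10: Halvorsen $4,610; Becker $410; Dube $3,290. Sum = $8,310.
Difference $8,300 − $8,310 = −$10 applied to Becker: Becker becomes $400.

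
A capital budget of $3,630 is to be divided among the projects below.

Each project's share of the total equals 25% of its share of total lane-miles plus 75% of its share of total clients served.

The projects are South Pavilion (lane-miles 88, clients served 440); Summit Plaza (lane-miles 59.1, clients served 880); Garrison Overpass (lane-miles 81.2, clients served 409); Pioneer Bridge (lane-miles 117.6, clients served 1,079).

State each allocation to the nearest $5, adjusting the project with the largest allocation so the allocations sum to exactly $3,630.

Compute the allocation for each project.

Totals — lane-miles 345.9, clients served 2,808.
Combined weights (25% lane-miles + 75% clients served): South Pavilion 0.1811; Summit Plaza 0.2778; Garrison Overpass 0.1679; Pioneer Bridge 0.3732.
Pro-rata amounts: South Pavilion 657.48; Summit Plaza 1,008.26; Garrison Overpass 609.58; Pioneer Bridge 1,354.68.
After rounding ($5): South Pavilion $655; Summit Plaza $1,010; Garrison Overpass $610; Pioneer Bridge $1,355. Sum = $3,630.
Rounded total matches; no reconciliation needed.

South Pavilion: $655 | Summit Plaza: $1,010 | Garrison Overpass: $610 | Pioneer Bridge: $1,355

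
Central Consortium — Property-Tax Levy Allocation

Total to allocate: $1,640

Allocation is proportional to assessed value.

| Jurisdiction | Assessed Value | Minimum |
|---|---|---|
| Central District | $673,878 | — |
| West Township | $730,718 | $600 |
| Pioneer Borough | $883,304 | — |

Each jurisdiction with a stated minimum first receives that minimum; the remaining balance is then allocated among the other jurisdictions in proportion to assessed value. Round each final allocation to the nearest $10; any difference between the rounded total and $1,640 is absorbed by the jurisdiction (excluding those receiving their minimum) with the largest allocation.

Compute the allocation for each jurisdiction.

Central District: $450 | West Township: $600 | Pioneer Borough: $590

Minimums first: West Township $600. Balance $1,040.
Balance split over remaining assessed value 1,557,182: Central District 450.07 → $450; Pioneer Borough 589.93 → $590.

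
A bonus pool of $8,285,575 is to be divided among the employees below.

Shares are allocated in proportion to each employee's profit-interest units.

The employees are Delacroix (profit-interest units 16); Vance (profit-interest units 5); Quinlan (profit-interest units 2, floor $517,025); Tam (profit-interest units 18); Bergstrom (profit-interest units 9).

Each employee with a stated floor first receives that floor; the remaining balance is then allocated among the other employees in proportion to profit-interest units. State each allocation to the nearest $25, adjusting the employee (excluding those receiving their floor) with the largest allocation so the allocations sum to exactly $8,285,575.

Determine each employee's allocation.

Delacroix: $2,589,525 · Vance: $809,225 · Quinlan: $517,025 · Tam: $2,913,200 · Bergstrom: $1,456,600

Guaranteed amounts: Quinlan $517,025. Residual $7,768,550.
Residual split over remaining profit-interest units 48: Delacroix 2,589,516.67 → $2,589,525; Vance 809,223.96 → $809,225; Tam 2,913,206.25 → $2,913,200; Bergstrom 1,456,603.12 → $1,456,600.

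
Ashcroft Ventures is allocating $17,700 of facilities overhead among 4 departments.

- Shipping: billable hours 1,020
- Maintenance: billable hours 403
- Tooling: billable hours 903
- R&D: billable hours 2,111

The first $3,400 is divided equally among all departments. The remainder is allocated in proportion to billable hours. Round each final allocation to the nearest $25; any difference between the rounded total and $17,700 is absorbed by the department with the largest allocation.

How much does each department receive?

Shipping: $4,125 | Maintenance: $2,150 | Tooling: $3,750 | R&D: $7,675

$3,400 shared equally gives $850 per department.
Remainder $14,300 by billable hours (total 4,437): Shipping 3,287.36 → $3,275; Maintenance 1,298.83 → $1,300; Tooling 2,910.28 → $2,900; R&D 6,803.54 → $6,800.
Rounding difference +$25 on remainder applied to R&D.
Totals: Shipping $850 + $3,275 = $4,125; Maintenance $850 + $1,300 = $2,150; Tooling $850 + $2,900 = $3,750; R&D $850 + $6,825 = $7,675.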